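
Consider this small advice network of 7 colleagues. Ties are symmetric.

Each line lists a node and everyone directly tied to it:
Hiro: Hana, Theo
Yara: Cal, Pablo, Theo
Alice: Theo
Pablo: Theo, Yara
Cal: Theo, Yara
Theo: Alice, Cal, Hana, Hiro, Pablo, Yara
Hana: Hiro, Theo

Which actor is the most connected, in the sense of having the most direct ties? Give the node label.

Theo

Degrees — Alice:1, Cal:2, Hana:2, Hiro:2, Pablo:2, Theo:6, Yara:3.
The maximum is 6, attained only by Theo.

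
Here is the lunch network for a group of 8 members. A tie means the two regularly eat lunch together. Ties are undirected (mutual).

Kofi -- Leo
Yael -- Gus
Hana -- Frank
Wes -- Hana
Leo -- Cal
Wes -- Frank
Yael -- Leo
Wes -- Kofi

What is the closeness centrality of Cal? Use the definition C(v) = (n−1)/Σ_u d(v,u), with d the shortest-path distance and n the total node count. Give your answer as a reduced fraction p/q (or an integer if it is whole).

Distances from Cal: Frank:4, Gus:3, Hana:4, Kofi:2, Leo:1, Wes:3, Yael:2. Sum = 19.
n = 8, so closeness = 7/19.

7/19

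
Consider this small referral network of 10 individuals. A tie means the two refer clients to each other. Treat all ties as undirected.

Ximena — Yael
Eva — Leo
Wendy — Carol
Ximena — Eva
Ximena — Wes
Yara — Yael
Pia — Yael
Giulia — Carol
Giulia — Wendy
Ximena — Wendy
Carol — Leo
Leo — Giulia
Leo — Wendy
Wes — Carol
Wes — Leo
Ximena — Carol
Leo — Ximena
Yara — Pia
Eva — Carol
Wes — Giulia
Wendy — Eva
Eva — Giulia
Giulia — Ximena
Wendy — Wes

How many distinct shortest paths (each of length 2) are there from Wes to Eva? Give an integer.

The shortest distance is 2. The length-2 paths are: Wes–Wendy–Eva; Wes–Ximena–Eva; Wes–Giulia–Eva; Wes–Leo–Eva; Wes–Carol–Eva.
That gives 5 distinct shortest paths.

5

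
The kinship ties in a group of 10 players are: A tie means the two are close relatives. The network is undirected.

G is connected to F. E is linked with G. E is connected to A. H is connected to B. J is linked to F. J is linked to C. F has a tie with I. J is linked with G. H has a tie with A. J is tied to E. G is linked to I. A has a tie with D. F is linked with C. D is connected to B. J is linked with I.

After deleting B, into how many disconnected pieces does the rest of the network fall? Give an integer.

B's neighbors (D and H) remain reachable from one another through other ties, so the rest of the network stays in one piece.

1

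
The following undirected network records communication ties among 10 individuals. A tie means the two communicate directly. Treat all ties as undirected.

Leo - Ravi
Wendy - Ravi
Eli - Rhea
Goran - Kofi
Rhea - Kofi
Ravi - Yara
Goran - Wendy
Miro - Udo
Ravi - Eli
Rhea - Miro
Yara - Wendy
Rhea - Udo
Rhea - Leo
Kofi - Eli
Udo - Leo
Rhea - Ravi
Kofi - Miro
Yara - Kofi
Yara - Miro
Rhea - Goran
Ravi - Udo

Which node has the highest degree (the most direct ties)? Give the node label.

Degrees — Eli:3, Goran:3, Kofi:5, Leo:3, Miro:4, Ravi:6, Rhea:7, Udo:4, Wendy:3, Yara:4.
The maximum is 7, attained only by Rhea.

Rhea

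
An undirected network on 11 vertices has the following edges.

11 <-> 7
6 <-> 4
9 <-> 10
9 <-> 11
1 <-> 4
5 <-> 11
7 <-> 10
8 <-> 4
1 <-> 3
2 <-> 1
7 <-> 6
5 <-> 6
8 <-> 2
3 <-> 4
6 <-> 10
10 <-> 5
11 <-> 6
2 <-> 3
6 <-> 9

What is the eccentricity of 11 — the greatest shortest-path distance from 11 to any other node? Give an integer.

4

Distances from 11: 1:3, 2:4, 3:3, 4:2, 5:1, 6:1, 7:1, 8:3, 9:1, 10:2.
The largest is 4 (to 2), so the eccentricity of 11 is 4.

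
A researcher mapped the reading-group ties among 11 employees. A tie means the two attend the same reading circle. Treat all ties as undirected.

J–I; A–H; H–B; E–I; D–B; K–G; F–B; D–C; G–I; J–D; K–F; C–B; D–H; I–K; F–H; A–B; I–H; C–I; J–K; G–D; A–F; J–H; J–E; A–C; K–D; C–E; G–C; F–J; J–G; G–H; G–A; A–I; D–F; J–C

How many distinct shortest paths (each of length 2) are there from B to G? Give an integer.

The shortest distance is 2. The length-2 paths are: B–C–G; B–D–G; B–A–G; B–H–G.
That gives 4 distinct shortest paths.

4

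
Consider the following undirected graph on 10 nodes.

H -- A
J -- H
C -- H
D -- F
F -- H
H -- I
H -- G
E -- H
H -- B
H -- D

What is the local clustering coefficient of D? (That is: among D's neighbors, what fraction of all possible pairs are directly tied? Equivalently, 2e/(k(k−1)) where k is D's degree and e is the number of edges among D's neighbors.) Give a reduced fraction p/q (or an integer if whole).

D's neighbors: F and H (k = 2).
Possible neighbor pairs: C(2,2) = 1. Edges among them: F–H → e = 1.
Clustering(D) = 1/1.

1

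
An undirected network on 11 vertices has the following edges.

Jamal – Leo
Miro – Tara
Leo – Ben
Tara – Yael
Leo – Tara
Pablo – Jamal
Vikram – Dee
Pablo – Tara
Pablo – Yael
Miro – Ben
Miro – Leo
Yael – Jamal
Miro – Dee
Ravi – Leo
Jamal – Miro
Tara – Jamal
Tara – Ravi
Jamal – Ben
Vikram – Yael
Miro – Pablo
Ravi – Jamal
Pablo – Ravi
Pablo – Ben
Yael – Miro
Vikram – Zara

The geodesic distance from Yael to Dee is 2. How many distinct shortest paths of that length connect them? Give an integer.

2

The shortest distance is 2. The length-2 paths are: Yael–Vikram–Dee; Yael–Miro–Dee.
That gives 2 distinct shortest paths.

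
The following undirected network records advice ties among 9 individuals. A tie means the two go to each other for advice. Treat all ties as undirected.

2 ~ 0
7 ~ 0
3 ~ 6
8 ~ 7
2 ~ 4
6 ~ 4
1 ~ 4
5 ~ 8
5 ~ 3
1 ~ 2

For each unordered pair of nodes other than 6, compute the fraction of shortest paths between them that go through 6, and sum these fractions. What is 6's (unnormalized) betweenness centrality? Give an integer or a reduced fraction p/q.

13/2

Pairs whose geodesics pass through 6 — 0–3: 1/2; 8–4: 1/2; 5–4: 1; 5–1: 1; 5–2: 1/2; 3–4: 1; 3–1: 1; 3–2: 1.
All other pairs contribute 0.
Summing the contributions gives betweenness(6) = 13/2.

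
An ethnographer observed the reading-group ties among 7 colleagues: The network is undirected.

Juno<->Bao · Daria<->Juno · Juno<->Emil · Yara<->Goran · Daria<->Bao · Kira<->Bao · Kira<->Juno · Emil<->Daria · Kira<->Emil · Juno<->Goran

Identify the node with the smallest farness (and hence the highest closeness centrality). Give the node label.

Farness (sum of distances to all others) for each node — Bao:10, Daria:10, Emil:10, Goran:10, Juno:7, Kira:10, Yara:15.
The smallest farness is 7, for Juno, so Juno has the highest closeness.

Juno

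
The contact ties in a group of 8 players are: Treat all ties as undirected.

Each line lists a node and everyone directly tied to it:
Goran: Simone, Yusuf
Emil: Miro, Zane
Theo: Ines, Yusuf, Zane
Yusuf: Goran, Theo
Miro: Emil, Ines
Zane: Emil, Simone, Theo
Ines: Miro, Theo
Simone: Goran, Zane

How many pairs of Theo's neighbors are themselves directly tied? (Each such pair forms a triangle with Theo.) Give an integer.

0

Theo's neighbors are Ines, Yusuf, and Zane, but none of them are tied to each other, so no triangle contains Theo.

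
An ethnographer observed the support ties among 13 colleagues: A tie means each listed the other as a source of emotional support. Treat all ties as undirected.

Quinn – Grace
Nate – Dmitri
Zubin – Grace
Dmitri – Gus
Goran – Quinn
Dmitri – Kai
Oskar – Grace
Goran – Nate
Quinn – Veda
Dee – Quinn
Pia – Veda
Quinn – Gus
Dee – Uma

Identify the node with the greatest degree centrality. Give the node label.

Quinn

Degrees — Dee:2, Dmitri:3, Goran:2, Grace:3, Gus:2, Kai:1, Nate:2, Oskar:1, Pia:1, Quinn:5, Uma:1, Veda:2, Zubin:1.
The maximum is 5, attained only by Quinn.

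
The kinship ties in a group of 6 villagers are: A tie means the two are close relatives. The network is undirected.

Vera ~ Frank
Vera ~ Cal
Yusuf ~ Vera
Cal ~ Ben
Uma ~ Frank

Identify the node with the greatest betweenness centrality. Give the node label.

Vera

Unnormalized betweenness of each node: Ben:0, Cal:4, Frank:4, Uma:0, Vera:8, Yusuf:0.
Vera has the largest value, 8, making it the main broker — the node through which the most shortest paths run.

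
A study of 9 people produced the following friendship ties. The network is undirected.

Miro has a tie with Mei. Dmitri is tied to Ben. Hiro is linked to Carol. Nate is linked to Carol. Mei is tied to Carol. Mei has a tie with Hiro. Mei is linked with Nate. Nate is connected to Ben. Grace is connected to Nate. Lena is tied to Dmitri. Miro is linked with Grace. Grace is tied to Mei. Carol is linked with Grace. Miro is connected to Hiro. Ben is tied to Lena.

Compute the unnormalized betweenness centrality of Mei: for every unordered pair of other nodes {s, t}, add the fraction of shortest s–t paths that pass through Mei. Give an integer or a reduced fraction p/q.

14/3

Pairs whose geodesics pass through Mei — Carol–Miro: 1/3; Miro–Nate: 1/2; Miro–Dmitri: 1/2; Miro–Lena: 1/2; Miro–Ben: 1/2; Nate–Hiro: 1/2; Grace–Hiro: 1/3; Hiro–Dmitri: 1/2; Hiro–Lena: 1/2; Hiro–Ben: 1/2.
All other pairs contribute 0.
Summing the contributions gives betweenness(Mei) = 14/3.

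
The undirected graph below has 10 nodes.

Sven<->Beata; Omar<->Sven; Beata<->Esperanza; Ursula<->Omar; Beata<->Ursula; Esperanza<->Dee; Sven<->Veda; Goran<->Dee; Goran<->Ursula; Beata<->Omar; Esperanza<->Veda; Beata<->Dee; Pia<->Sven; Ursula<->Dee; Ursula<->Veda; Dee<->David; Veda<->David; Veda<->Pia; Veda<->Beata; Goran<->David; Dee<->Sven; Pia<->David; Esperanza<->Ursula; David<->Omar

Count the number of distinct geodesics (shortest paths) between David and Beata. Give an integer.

3

The shortest distance is 2. The length-2 paths are: David–Omar–Beata; David–Dee–Beata; David–Veda–Beata.
That gives 3 distinct shortest paths.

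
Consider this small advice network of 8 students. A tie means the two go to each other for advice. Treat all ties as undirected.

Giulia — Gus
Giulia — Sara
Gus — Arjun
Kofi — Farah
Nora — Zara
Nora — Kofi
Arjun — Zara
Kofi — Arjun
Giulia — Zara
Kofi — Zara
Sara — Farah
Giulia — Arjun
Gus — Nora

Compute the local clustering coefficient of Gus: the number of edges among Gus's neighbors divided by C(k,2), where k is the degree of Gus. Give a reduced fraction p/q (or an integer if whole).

Gus's neighbors: Arjun, Giulia, and Nora (k = 3).
Possible neighbor pairs: C(3,2) = 3. Edges among them: Arjun–Giulia → e = 1.
Clustering(Gus) = 1/3.

1/3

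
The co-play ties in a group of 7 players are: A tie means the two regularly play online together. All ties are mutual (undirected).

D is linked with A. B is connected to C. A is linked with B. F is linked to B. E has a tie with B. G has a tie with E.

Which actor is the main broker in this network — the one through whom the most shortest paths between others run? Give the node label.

Unnormalized betweenness of each node: A:5, B:13, C:0, D:0, E:5, F:0, G:0.
B has the largest value, 13, making it the main broker — the node through which the most shortest paths run.

B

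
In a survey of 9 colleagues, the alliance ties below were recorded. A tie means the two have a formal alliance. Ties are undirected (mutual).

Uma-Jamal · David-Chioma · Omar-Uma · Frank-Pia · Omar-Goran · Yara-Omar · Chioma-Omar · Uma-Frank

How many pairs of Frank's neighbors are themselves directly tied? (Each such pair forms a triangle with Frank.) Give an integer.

0

Frank's neighbors are Pia and Uma, but none of them are tied to each other, so no triangle contains Frank.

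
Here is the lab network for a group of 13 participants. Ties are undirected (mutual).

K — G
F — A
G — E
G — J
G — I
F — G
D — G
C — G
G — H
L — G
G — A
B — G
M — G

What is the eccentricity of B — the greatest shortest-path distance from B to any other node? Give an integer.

2

Distances from B: A:2, C:2, D:2, E:2, F:2, G:1, H:2, I:2, J:2, K:2, L:2, M:2.
The largest is 2 (to A, L, F, K, E, M, D, H, C, I, and J), so the eccentricity of B is 2.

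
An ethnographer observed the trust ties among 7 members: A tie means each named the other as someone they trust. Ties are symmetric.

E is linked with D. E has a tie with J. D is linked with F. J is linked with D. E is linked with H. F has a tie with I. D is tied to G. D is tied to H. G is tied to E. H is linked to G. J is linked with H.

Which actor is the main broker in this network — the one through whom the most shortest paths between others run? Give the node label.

Unnormalized betweenness of each node: D:25/3, E:1/3, F:5, G:0, H:1/3, I:0, J:0.
D has the largest value, 25/3, making it the main broker — the node through which the most shortest paths run.

D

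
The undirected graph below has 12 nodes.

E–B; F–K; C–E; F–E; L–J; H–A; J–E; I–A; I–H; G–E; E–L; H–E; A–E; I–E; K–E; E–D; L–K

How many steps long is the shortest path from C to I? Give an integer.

2

One shortest route is C – E – I, which uses 2 edges, and C and I are not directly tied, so nothing shorter exists. So d(C,I) = 2.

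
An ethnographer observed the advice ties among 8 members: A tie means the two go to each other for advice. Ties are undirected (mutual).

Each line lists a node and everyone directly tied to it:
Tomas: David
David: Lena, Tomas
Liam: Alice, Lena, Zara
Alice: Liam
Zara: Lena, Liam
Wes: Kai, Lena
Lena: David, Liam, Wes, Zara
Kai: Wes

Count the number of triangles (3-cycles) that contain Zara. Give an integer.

1

Zara's neighbors: Lena and Liam.
Neighbor pairs that are themselves tied: Zara–Lena–Liam. Each forms one triangle with Zara, for 1 in total.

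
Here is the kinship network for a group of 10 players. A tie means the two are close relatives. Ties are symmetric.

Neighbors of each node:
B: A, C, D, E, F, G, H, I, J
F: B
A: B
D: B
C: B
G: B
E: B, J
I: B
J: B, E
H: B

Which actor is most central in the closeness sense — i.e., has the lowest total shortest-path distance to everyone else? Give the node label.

B

Farness (sum of distances to all others) for each node — A:17, B:9, C:17, D:17, E:16, F:17, G:17, H:17, I:17, J:16.
The smallest farness is 9, for B, so B has the highest closeness.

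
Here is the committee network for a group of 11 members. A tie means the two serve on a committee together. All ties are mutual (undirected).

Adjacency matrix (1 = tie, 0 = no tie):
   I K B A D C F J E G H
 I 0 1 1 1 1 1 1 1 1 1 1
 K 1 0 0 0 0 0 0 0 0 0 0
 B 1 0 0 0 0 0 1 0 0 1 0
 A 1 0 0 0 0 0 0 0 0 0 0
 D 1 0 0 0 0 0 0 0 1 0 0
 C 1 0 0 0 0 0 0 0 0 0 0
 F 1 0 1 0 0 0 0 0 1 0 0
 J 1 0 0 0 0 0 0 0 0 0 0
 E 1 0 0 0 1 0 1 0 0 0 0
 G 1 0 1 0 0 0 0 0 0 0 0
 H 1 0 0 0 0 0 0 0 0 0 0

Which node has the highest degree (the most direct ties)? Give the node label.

I

Degrees — A:1, B:3, C:1, D:2, E:3, F:3, G:2, H:1, I:10, J:1, K:1.
The maximum is 10, attained only by I.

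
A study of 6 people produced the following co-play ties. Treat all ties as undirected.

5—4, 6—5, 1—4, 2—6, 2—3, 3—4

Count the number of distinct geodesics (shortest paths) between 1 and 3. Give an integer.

1

The shortest distance is 2, and the only length-2 path is 1–4–3. So there is exactly 1 shortest path.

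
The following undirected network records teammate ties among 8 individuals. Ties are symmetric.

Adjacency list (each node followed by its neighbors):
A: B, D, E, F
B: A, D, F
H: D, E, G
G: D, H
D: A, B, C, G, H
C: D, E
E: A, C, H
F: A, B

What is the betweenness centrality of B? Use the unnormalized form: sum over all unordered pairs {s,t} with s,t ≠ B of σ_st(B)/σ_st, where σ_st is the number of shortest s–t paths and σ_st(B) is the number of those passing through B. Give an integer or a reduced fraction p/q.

Pairs whose geodesics pass through B — C–F: 1/3; F–D: 1/2; F–G: 1/2; F–H: 1/3.
All other pairs contribute 0.
Summing the contributions gives betweenness(B) = 5/3.

5/3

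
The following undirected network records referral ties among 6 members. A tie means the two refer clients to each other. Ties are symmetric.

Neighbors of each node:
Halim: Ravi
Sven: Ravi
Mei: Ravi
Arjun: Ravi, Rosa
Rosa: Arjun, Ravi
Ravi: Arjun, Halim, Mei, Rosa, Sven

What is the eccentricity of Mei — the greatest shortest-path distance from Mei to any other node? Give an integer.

2

Distances from Mei: Arjun:2, Halim:2, Ravi:1, Rosa:2, Sven:2.
The largest is 2 (to Sven, Arjun, Halim, and Rosa), so the eccentricity of Mei is 2.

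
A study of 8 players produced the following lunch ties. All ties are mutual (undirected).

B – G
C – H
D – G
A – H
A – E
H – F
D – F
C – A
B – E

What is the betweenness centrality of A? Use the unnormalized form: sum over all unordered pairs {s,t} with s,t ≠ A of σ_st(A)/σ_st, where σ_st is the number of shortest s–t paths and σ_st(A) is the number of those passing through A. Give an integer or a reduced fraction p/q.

Pairs whose geodesics pass through A — G–C: 1/2; F–E: 1; H–E: 1; H–B: 1; C–E: 1; C–B: 1.
All other pairs contribute 0.
Summing the contributions gives betweenness(A) = 11/2.

11/2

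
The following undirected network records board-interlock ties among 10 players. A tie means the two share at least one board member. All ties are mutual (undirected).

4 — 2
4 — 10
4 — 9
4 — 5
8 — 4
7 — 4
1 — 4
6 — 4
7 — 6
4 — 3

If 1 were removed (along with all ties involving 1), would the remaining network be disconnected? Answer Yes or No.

Even without 1, every remaining node can still reach every other (the residual graph is connected), so 1 is not a cut vertex.

No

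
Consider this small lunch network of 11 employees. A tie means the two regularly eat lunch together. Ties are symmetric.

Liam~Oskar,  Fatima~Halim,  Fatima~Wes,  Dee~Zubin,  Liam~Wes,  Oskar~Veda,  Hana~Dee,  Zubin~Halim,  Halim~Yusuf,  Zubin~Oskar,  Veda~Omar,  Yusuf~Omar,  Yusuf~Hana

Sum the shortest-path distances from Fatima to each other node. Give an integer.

24

Distances from Fatima: Dee:3, Halim:1, Hana:3, Liam:2, Omar:3, Oskar:3, Veda:4, Wes:1, Yusuf:2, Zubin:2.
Sum = 3 + 1 + 3 + 2 + 3 + 3 + 4 + 1 + 2 + 2 = 24.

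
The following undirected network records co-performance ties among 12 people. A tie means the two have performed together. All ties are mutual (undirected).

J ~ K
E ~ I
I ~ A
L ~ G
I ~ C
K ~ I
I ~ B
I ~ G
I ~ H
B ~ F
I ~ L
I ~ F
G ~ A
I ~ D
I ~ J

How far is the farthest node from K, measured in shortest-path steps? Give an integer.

2

Distances from K: A:2, B:2, C:2, D:2, E:2, F:2, G:2, H:2, I:1, J:1, L:2.
The largest is 2 (to F, D, E, C, B, H, G, L, and A), so the eccentricity of K is 2.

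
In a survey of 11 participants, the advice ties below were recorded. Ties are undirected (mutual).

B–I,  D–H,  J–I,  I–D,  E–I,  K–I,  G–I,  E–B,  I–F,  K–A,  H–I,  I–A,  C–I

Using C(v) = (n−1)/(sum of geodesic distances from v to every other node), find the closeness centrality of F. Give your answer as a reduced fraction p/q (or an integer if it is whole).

10/19

Distances from F: A:2, B:2, C:2, D:2, E:2, G:2, H:2, I:1, J:2, K:2. Sum = 19.
n = 11, so closeness = 10/19.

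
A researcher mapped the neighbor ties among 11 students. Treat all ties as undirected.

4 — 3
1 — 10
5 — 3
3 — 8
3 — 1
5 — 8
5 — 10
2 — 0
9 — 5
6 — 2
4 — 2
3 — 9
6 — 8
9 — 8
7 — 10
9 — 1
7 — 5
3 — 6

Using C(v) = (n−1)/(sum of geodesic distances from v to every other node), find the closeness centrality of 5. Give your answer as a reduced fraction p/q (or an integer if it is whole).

5/9

Distances from 5: 0:4, 1:2, 2:3, 3:1, 4:2, 6:2, 7:1, 8:1, 9:1, 10:1. Sum = 18.
n = 11, so closeness = 10/18 = 5/9.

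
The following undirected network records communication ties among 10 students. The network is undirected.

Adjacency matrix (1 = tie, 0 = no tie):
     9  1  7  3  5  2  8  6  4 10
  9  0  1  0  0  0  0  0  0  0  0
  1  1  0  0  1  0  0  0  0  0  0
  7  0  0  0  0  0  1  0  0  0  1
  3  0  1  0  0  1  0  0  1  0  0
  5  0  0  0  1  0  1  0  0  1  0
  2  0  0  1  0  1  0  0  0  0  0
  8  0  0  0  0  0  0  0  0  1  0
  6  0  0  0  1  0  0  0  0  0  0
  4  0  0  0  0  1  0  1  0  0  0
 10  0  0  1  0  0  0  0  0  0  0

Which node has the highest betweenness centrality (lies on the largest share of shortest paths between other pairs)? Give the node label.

5

Unnormalized betweenness of each node: 1:8, 2:14, 3:20, 4:8, 5:26, 6:0, 7:8, 8:0, 9:0, 10:0.
5 has the largest value, 26, making it the main broker — the node through which the most shortest paths run.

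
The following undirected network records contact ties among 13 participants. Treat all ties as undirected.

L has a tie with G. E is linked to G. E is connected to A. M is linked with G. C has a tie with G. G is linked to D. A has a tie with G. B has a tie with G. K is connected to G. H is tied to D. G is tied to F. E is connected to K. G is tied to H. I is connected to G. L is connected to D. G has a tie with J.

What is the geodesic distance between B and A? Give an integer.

One shortest route is B – G – A, which uses 2 edges, and B and A are not directly tied, so nothing shorter exists. So d(B,A) = 2.

2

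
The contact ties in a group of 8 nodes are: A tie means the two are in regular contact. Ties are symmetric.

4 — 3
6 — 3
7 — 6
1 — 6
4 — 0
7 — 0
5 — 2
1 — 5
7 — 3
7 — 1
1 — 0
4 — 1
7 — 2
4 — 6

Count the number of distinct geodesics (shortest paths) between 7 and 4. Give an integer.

4

The shortest distance is 2. The length-2 paths are: 7–3–4; 7–0–4; 7–6–4; 7–1–4.
That gives 4 distinct shortest paths.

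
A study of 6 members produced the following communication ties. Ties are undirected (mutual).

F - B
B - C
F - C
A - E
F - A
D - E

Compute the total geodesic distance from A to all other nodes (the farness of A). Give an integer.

8

Distances from A: B:2, C:2, D:2, E:1, F:1.
Sum = 2 + 2 + 2 + 1 + 1 = 8.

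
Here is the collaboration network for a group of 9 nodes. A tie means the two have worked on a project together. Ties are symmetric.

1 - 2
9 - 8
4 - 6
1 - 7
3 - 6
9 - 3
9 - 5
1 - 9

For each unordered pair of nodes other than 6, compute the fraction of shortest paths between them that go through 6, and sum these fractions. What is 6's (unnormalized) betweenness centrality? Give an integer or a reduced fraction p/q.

7

Pairs whose geodesics pass through 6 — 9–4: 1; 8–4: 1; 1–4: 1; 3–4: 1; 4–5: 1; 4–2: 1; 4–7: 1.
All other pairs contribute 0.
Summing the contributions gives betweenness(6) = 7.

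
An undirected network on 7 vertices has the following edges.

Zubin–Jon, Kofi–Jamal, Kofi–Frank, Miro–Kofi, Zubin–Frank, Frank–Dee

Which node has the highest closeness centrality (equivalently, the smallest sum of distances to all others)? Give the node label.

Frank

Farness (sum of distances to all others) for each node — Dee:14, Frank:9, Jamal:15, Jon:17, Kofi:10, Miro:15, Zubin:12.
The smallest farness is 9, for Frank, so Frank has the highest closeness.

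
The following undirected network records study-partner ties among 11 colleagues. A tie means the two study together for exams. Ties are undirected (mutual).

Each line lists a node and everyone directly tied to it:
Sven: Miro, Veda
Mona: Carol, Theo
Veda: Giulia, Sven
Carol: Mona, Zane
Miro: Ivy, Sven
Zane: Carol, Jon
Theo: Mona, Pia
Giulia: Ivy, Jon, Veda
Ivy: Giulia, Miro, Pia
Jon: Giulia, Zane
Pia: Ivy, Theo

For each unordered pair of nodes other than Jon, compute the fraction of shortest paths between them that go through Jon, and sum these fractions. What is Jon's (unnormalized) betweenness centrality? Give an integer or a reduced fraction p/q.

Pairs whose geodesics pass through Jon — Pia–Zane: 1/2; Ivy–Zane: 1; Ivy–Carol: 1/2; Miro–Zane: 1; Miro–Carol: 1/2; Sven–Zane: 1; Sven–Carol: 1; Veda–Zane: 1; Veda–Carol: 1; Veda–Mona: 1/2; Giulia–Zane: 1; Giulia–Carol: 1; Giulia–Mona: 1/2.
All other pairs contribute 0.
Summing the contributions gives betweenness(Jon) = 21/2.

21/2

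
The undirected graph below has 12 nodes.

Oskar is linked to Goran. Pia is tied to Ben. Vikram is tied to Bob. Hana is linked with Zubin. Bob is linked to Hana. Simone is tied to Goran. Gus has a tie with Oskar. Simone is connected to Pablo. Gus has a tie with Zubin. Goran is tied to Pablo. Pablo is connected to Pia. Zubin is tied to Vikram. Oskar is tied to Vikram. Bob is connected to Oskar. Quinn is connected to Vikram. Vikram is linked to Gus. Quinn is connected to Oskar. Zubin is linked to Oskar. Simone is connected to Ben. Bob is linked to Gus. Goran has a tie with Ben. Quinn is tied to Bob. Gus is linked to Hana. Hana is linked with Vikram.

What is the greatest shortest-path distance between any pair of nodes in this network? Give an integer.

5

Eccentricity of each node (its greatest distance to any other): Ben:4, Bob:4, Goran:3, Gus:4, Hana:5, Oskar:3, Pablo:4, Pia:5, Quinn:4, Simone:4, Vikram:4, Zubin:4.
The maximum eccentricity is 5, realized for instance by the pair Hana–Pia via Hana – Gus – Oskar – Goran – Ben – Pia. So the diameter is 5.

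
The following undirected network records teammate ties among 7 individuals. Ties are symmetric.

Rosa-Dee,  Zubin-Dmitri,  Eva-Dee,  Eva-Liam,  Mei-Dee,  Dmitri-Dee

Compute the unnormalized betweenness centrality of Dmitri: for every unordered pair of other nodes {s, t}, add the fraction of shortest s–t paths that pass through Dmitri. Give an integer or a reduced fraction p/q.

Pairs whose geodesics pass through Dmitri — Mei–Zubin: 1; Dee–Zubin: 1; Liam–Zubin: 1; Eva–Zubin: 1; Zubin–Rosa: 1.
All other pairs contribute 0.
Summing the contributions gives betweenness(Dmitri) = 5.

5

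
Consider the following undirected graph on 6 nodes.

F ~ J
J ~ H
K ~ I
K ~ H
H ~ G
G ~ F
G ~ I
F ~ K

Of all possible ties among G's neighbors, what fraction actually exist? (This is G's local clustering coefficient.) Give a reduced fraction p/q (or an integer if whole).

G's neighbors: F, H, and I (k = 3).
Possible neighbor pairs: C(3,2) = 3. Edges among them: none → e = 0.
Clustering(G) = 0/3 = 0.

0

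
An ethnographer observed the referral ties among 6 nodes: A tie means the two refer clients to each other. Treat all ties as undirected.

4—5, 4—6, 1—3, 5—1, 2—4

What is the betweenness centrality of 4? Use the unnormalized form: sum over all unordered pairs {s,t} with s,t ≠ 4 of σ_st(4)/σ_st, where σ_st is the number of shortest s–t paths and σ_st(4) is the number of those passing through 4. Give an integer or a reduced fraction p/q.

7

Pairs whose geodesics pass through 4 — 6–2: 1; 6–1: 1; 6–3: 1; 6–5: 1; 2–1: 1; 2–3: 1; 2–5: 1.
All other pairs contribute 0.
Summing the contributions gives betweenness(4) = 7.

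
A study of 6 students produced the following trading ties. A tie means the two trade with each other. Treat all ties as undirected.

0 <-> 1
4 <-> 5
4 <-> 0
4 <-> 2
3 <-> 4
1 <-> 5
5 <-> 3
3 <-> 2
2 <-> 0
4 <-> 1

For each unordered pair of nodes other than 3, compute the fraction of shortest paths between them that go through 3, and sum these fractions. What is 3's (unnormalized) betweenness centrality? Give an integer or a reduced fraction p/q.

1/2

Pairs whose geodesics pass through 3 — 2–5: 1/2.
All other pairs contribute 0.
Summing the contributions gives betweenness(3) = 1/2.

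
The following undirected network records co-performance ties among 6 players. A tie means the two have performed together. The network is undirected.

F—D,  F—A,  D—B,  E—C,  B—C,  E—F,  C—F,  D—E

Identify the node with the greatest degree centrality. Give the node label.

Degrees — A:1, B:2, C:3, D:3, E:3, F:4.
The maximum is 4, attained only by F.

F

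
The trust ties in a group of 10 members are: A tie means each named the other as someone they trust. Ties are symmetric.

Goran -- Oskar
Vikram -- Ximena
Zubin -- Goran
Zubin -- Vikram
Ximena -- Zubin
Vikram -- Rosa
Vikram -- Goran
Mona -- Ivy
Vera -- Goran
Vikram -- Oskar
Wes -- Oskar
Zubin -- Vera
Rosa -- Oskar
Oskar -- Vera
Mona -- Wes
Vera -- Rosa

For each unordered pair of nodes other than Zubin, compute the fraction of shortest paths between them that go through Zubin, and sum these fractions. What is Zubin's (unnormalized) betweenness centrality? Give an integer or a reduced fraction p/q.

Pairs whose geodesics pass through Zubin — Vera–Vikram: 1/4; Vera–Ximena: 1; Goran–Ximena: 1/2.
All other pairs contribute 0.
Summing the contributions gives betweenness(Zubin) = 7/4.

7/4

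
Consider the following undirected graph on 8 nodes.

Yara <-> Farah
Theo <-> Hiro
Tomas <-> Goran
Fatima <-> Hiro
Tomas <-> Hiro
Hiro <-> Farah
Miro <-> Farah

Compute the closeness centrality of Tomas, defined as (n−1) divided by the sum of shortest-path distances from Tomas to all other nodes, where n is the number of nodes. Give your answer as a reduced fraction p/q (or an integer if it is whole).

1/2

Distances from Tomas: Farah:2, Fatima:2, Goran:1, Hiro:1, Miro:3, Theo:2, Yara:3. Sum = 14.
n = 8, so closeness = 7/14 = 1/2.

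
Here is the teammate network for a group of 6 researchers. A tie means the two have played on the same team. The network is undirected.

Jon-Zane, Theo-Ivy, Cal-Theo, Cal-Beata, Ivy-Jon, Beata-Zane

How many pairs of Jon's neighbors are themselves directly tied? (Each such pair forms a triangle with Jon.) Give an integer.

Jon's neighbors are Ivy and Zane, but none of them are tied to each other, so no triangle contains Jon.

0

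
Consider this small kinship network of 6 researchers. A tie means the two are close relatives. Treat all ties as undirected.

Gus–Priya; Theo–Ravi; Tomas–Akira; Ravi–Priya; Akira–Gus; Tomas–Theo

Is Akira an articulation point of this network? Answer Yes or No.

No

Even without Akira, every remaining node can still reach every other (the residual graph is connected), so Akira is not a cut vertex.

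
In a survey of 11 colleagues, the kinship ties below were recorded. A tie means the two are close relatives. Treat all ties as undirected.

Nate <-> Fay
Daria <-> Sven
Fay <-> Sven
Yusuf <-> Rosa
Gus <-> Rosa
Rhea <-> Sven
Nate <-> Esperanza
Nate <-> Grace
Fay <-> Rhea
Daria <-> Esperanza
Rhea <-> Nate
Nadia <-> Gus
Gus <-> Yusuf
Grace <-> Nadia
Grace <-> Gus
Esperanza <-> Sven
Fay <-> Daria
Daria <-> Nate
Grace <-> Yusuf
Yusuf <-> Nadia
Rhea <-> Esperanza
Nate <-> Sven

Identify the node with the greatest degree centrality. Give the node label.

Degrees — Daria:4, Esperanza:4, Fay:4, Grace:4, Gus:4, Nadia:3, Nate:6, Rhea:4, Rosa:2, Sven:5, Yusuf:4.
The maximum is 6, attained only by Nate.

Nate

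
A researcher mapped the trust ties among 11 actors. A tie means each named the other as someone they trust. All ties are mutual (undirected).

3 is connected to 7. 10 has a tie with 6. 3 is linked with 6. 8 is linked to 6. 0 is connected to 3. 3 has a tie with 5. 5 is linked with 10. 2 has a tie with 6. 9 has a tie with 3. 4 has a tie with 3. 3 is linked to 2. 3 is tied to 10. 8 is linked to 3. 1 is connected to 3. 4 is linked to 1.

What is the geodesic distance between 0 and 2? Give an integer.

2

One shortest route is 0 – 3 – 2, which uses 2 edges, and 0 and 2 are not directly tied, so nothing shorter exists. So d(0,2) = 2.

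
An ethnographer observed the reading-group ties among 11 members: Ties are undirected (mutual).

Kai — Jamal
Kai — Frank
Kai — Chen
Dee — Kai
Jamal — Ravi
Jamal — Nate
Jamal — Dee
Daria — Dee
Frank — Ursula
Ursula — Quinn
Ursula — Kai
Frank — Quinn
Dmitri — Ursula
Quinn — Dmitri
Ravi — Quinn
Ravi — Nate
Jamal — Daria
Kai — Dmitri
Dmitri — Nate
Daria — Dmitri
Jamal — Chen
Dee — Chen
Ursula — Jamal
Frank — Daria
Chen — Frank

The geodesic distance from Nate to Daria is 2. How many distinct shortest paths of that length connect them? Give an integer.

2

The shortest distance is 2. The length-2 paths are: Nate–Jamal–Daria; Nate–Dmitri–Daria.
That gives 2 distinct shortest paths.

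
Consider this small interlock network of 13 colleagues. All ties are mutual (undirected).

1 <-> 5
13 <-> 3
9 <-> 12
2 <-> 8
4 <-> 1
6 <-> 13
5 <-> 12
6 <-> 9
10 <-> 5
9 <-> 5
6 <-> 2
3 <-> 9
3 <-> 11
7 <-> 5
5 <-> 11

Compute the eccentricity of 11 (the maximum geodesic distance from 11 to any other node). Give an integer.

5

Distances from 11: 1:2, 2:4, 3:1, 4:3, 5:1, 6:3, 7:2, 8:5, 9:2, 10:2, 12:2, 13:2.
The largest is 5 (to 8), so the eccentricity of 11 is 5.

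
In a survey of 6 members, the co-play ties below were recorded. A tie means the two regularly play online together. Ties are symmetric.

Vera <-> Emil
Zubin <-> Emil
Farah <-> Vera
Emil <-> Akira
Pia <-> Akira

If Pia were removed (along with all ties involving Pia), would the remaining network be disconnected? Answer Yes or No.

No

Even without Pia, every remaining node can still reach every other (the residual graph is connected), so Pia is not a cut vertex.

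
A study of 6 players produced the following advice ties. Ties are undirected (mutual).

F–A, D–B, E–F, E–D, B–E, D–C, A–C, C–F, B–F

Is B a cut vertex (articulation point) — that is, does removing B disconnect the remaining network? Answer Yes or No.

Even without B, every remaining node can still reach every other (the residual graph is connected), so B is not a cut vertex.

No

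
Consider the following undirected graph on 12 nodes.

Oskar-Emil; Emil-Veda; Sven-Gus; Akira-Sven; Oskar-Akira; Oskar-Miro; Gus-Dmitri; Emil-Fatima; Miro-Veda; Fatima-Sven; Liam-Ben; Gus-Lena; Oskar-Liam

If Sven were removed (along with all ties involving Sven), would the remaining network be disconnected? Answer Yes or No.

Removing Sven leaves {Dmitri, Gus, and Lena} with no path to {Akira, Ben, Emil, Fatima, Liam, Miro, Oskar, and Veda}, so the network splits into 2 components. Sven is a cut vertex.

Yes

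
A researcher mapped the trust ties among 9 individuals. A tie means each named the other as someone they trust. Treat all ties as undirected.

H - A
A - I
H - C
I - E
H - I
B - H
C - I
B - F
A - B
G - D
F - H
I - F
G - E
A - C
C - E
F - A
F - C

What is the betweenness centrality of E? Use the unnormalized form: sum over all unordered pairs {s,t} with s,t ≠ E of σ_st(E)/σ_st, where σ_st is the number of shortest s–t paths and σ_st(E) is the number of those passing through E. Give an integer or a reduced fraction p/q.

Pairs whose geodesics pass through E — H–D: 2/2; H–G: 2/2; F–D: 2/2; F–G: 2/2; I–D: 1; I–G: 1; B–D: 6/6; B–G: 6/6; C–D: 1; C–G: 1; A–D: 2/2; A–G: 2/2.
All other pairs contribute 0.
Summing the contributions gives betweenness(E) = 12.

12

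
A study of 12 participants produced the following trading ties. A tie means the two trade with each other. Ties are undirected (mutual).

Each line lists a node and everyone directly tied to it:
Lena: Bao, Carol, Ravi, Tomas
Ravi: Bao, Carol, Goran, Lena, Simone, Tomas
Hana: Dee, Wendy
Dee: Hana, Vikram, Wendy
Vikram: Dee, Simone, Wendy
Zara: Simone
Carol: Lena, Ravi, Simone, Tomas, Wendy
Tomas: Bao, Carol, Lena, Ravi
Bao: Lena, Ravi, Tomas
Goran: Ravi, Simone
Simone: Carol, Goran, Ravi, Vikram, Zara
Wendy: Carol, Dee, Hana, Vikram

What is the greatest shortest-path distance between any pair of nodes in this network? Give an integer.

4

Eccentricity of each node (its greatest distance to any other): Bao:4, Carol:2, Dee:4, Goran:4, Hana:4, Lena:3, Ravi:3, Simone:3, Tomas:3, Vikram:3, Wendy:3, Zara:4.
The maximum eccentricity is 4, realized for instance by the pair Hana–Bao via Hana – Wendy – Carol – Ravi – Bao. So the diameter is 4.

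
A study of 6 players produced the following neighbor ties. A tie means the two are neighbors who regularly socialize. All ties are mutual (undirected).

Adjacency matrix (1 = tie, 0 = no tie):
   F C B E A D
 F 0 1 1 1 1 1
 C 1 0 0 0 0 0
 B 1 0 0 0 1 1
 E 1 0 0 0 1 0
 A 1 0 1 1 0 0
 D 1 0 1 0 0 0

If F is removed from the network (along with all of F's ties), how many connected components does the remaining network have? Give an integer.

Without F, the remaining ties split the others into: {C}; {A, B, D, E}.
That's 2 separate components.

2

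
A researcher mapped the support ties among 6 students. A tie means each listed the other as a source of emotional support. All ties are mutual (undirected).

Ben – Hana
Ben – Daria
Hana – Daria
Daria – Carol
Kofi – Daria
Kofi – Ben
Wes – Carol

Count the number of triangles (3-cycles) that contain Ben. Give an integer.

2

Ben's neighbors: Daria, Hana, and Kofi.
Neighbor pairs that are themselves tied: Ben–Daria–Hana; Ben–Daria–Kofi. Each forms one triangle with Ben, for 2 in total.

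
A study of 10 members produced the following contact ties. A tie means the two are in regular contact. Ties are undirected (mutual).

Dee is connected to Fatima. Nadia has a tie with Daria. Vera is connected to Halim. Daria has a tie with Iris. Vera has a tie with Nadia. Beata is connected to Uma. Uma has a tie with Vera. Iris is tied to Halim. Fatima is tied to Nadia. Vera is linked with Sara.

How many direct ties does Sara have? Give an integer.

1

Sara is directly tied to Vera. That is 1 neighbor, so the degree of Sara is 1.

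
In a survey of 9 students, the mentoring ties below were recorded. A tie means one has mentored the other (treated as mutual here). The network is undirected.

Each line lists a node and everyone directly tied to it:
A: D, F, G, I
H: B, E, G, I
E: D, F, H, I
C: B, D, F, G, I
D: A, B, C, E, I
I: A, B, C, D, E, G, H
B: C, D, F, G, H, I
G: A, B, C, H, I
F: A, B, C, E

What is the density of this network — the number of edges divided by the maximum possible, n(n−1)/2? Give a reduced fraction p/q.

11/18

There are 22 edges and 9 nodes, so the maximum possible is C(9,2) = 36.
Density = 22/36 = 11/18.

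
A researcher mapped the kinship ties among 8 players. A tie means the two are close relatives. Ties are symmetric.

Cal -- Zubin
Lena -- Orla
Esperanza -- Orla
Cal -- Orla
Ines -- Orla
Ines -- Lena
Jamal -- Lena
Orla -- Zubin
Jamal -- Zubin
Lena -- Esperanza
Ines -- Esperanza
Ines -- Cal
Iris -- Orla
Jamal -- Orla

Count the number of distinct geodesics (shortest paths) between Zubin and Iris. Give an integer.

1

The shortest distance is 2, and the only length-2 path is Zubin–Orla–Iris. So there is exactly 1 shortest path.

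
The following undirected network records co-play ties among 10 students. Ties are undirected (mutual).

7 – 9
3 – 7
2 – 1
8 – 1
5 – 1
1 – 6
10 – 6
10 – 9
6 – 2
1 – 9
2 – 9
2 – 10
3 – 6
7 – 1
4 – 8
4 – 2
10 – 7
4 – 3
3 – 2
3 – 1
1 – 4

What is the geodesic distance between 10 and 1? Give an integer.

2

One shortest route is 10 – 7 – 1, which uses 2 edges, and 10 and 1 are not directly tied, so nothing shorter exists. So d(10,1) = 2.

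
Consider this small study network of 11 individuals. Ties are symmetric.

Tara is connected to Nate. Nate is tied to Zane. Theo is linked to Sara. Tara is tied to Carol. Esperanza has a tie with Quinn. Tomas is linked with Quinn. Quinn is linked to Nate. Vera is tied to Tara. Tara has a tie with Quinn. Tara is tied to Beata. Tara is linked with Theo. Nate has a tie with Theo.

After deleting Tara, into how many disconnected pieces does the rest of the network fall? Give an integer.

Without Tara, the remaining ties split the others into: {Esperanza, Nate, Quinn, Sara, Theo, Tomas, Zane}; {Vera}; {Carol}; {Beata}.
That's 4 separate components.

4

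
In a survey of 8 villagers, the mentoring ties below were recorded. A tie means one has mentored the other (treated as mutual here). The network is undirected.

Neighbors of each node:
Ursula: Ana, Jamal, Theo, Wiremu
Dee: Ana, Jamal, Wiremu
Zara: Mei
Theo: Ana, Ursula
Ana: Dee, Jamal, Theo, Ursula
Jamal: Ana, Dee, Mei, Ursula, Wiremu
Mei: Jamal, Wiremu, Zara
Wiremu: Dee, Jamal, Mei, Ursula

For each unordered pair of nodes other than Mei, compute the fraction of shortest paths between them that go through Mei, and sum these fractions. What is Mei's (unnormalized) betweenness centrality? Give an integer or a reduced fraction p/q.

6

Pairs whose geodesics pass through Mei — Ana–Zara: 1; Wiremu–Zara: 1; Theo–Zara: 3/3; Dee–Zara: 2/2; Jamal–Zara: 1; Ursula–Zara: 2/2.
All other pairs contribute 0.
Summing the contributions gives betweenness(Mei) = 6.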